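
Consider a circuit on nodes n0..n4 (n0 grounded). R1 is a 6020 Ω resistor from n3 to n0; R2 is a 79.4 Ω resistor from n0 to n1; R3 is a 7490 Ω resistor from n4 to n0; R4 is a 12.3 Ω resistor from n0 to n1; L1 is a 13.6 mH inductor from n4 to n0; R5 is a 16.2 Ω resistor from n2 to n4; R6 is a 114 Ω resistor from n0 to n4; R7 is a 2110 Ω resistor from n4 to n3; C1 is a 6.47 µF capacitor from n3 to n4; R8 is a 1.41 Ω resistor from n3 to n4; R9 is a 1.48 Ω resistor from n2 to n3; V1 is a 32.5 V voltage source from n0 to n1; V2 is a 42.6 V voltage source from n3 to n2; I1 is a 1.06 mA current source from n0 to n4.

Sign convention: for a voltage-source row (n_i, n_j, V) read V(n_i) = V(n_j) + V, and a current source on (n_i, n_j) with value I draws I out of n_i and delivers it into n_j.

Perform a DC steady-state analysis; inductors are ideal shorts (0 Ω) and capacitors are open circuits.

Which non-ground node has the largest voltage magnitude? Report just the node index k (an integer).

2

Element admittances at DC:
  Y(R1) = 0.0001661 S between n3,n0
  Y(R2) = 0.01259 S between n0,n1
  Y(R3) = 0.0001335 S between n4,n0
  Y(R4) = 0.08130 S between n0,n1
  L1: short n4↔n0 (DC inductor)
  Y(R5) = 0.06173 S between n2,n4
  Y(R6) = 0.008772 S between n0,n4
  Y(R7) = 0.0004739 S between n4,n3
  Y(C1) = 0.000 S between n3,n4
  Y(R8) = 0.7092 S between n3,n4
  Y(R9) = 0.6757 S between n2,n3
  V1: constraint V(n0)−V(n1) = 32.5
  V2: constraint V(n3)−V(n2) = 42.6
  I1: injects 0.00106 A into n4 (from n0)
Assemble and solve the 7×7 MNA system:
  V(n1)=-32.50  V(n2)=-39.19  V(n3)=3.408  V(n4)=0.000
  i(L1)=0.0004939  i(V1)=-3.052  i(V2)=-31.20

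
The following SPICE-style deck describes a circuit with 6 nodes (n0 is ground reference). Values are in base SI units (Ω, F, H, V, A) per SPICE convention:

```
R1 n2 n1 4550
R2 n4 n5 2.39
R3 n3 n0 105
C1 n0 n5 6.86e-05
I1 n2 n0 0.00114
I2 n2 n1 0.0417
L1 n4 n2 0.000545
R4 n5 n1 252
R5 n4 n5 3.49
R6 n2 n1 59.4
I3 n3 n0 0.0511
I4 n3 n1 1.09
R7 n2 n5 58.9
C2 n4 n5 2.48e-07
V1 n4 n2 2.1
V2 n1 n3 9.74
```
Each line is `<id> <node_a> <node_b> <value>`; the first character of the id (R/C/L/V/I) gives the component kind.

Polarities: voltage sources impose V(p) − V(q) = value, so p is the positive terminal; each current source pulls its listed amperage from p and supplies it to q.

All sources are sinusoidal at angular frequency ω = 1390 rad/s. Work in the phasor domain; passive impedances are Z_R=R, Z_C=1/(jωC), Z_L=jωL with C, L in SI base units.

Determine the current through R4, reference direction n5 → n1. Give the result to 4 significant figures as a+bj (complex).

-0.006322-0.0003309j A

Element admittances at ω=1390 rad/s:
  Y(R1) = 0.0002198+0.000j S between n2,n1
  Y(R2) = 0.4184+0.000j S between n4,n5
  Y(R3) = 0.009524+0.000j S between n3,n0
  Y(C1) = 0.000+0.09535j S between n0,n5
  I1: injects 0.00114 A into n0 (from n2)
  I2: injects 0.0417 A into n1 (from n2)
  Y(L1) = 0.000-1.320j S between n4,n2
  Y(R4) = 0.003968+0.000j S between n5,n1
  Y(R5) = 0.2865+0.000j S between n4,n5
  Y(R6) = 0.01684+0.000j S between n2,n1
  I3: injects 0.0511 A into n0 (from n3)
  I4: injects 1.09 A into n1 (from n3)
  Y(R7) = 0.01698+0.000j S between n2,n5
  Y(C2) = 0.000+0.0003447j S between n4,n5
  V1: constraint V(n4)−V(n2) = 2.1
  V2: constraint V(n1)−V(n3) = 9.74
Assemble and solve the 7×7 MNA system:
  V(n1)=1.611-0.1807j  V(n2)=-2.006-0.2622j  V(n3)=-8.129-0.1807j  V(n4)=0.09355-0.2622j  V(n5)=0.01805-0.2640j
  i(V1)=-0.05323+2.771j  i(V2)=1.064-0.001721j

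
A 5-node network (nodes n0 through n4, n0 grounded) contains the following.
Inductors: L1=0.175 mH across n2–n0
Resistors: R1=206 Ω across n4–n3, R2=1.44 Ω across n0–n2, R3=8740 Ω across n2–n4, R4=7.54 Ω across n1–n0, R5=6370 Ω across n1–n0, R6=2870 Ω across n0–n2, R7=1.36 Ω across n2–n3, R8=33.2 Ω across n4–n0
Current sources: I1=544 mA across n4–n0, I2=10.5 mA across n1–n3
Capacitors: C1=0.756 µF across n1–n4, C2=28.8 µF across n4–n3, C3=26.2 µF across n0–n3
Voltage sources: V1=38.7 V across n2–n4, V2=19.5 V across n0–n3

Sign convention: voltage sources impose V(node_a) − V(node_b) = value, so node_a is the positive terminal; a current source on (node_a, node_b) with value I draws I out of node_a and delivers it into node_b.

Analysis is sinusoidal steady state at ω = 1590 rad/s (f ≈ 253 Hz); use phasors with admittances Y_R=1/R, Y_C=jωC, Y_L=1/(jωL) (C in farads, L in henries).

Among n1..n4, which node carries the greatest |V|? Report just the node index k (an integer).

Apply KCL at each of the 4 non-ground nodes and solve the resulting linear system.
Node n1: branches {R4, C1, I2, R5} → V_1 = -0.05350-0.3641j
Node n2: branches {L1, R2, R3, R6, R7, V1} → V_2 = -1.578-3.189j
Node n3: branches {R1, C2, I2, C3, R7, V2} → V_3 = -19.50+0.000j
Node n4: branches {R1, R3, I1, C1, C2, R8, V1} → V_4 = -40.28-3.189j
Source currents: i(V1)=-0.6251-1.111j, i(V2)=-13.23+2.499j

4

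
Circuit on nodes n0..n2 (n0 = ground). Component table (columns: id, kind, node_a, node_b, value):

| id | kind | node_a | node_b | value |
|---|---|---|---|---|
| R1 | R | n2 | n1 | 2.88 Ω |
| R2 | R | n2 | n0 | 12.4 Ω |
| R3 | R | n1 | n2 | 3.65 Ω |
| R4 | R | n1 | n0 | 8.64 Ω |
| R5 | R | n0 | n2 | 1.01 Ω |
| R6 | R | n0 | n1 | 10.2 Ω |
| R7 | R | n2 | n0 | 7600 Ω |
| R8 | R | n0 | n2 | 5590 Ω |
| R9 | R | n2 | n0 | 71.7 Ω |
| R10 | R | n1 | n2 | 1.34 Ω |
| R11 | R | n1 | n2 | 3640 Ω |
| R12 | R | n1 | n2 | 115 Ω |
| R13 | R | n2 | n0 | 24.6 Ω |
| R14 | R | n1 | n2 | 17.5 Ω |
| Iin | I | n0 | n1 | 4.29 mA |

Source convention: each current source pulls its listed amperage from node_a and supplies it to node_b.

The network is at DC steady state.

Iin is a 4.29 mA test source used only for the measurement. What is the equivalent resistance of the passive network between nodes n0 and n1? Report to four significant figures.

R_eq = 1.184 Ω

Apply KCL at each of the 2 non-ground nodes and solve the resulting linear system.
Node n1: branches {R1, R3, R4, R6, R10, R11, R12, R14, Iin} → V_1 = 0.005081
Node n2: branches {R1, R2, R3, R5, R7, R8, R9, R10, R11, R12, R13, R14} → V_2 = 0.002846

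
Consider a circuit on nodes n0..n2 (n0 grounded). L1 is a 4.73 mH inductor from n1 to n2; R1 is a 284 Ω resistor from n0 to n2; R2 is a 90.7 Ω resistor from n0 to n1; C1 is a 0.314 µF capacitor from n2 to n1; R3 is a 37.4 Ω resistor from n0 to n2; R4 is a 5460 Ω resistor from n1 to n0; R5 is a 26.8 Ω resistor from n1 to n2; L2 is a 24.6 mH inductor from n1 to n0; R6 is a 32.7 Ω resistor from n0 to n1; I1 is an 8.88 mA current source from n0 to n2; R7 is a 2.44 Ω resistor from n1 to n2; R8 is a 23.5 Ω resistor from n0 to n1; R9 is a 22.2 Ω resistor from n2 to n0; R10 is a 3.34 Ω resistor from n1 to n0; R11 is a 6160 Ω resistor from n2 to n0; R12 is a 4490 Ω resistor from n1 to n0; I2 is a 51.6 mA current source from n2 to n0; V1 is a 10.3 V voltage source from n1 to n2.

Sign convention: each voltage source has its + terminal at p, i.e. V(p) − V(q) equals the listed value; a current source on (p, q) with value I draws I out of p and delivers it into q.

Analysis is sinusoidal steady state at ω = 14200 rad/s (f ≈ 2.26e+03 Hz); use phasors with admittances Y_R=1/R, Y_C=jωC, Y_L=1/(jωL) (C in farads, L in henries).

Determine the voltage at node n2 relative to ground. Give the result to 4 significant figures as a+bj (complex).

MNA unknowns: 2 node voltages V₁..V_2 plus 1 source current (V1)
L1: Y=0.000-0.01489j on G[1,2]
R1: Y=0.003521+0.000j on G[0,2]
R2: Y=0.01103+0.000j on G[0,1]
C1: Y=0.000+0.004459j on G[2,1]
R3: Y=0.02674+0.000j on G[0,2]
R4: Y=0.0001832+0.000j on G[1,0]
R5: Y=0.03731+0.000j on G[1,2]
L2: Y=0.000-0.002863j on G[1,0]
R6: Y=0.03058+0.000j on G[0,1]
I1: z[0]−=0.00888, z[2]+=0.00888
R7: Y=0.4098+0.000j on G[1,2]
R8: Y=0.04255+0.000j on G[0,1]
R9: Y=0.04505+0.000j on G[2,0]
R10: Y=0.2994+0.000j on G[1,0]
R11: Y=0.0001623+0.000j on G[2,0]
R12: Y=0.0002227+0.000j on G[1,0]
I2: z[2]−=0.0516, z[0]+=0.0516
V1: row V1−V2=10.3, i_V1 at 1,2
solve → V1=1.599+0.009962j, V2=-8.701+0.009962j
aux → i_V1=-5.220+0.1082j

-8.701+0.009962j V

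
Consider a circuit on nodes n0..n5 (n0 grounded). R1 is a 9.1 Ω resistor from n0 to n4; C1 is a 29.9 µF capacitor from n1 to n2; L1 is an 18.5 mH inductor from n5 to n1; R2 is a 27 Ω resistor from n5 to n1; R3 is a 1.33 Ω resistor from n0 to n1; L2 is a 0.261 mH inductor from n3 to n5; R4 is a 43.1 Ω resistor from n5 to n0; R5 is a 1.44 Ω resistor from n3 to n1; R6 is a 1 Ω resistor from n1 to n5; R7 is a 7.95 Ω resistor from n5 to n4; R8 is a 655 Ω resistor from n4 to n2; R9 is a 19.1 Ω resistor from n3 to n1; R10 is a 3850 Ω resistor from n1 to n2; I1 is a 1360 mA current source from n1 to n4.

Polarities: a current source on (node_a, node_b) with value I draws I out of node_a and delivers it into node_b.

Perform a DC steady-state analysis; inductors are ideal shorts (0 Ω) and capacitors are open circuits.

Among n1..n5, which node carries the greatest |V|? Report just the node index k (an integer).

Element admittances at DC:
  Y(R1) = 0.1099 S between n0,n4
  Y(C1) = 0.000 S between n1,n2
  L1: short n5↔n1 (DC inductor)
  Y(R2) = 0.03704 S between n5,n1
  Y(R3) = 0.7519 S between n0,n1
  L2: short n3↔n5 (DC inductor)
  Y(R4) = 0.02320 S between n5,n0
  Y(R5) = 0.6944 S between n3,n1
  Y(R6) = 1.000 S between n1,n5
  Y(R7) = 0.1258 S between n5,n4
  Y(R8) = 0.001527 S between n4,n2
  Y(R9) = 0.05236 S between n3,n1
  Y(R10) = 0.0002597 S between n1,n2
  I1: injects 1.36 A into n4 (from n1)
Assemble and solve the 7×7 MNA system:
  V(n1)=-0.7598  V(n2)=4.470  V(n3)=-0.7598  V(n4)=5.359  V(n5)=-0.7598
  i(L1)=0.7873  i(L2)=0.000

4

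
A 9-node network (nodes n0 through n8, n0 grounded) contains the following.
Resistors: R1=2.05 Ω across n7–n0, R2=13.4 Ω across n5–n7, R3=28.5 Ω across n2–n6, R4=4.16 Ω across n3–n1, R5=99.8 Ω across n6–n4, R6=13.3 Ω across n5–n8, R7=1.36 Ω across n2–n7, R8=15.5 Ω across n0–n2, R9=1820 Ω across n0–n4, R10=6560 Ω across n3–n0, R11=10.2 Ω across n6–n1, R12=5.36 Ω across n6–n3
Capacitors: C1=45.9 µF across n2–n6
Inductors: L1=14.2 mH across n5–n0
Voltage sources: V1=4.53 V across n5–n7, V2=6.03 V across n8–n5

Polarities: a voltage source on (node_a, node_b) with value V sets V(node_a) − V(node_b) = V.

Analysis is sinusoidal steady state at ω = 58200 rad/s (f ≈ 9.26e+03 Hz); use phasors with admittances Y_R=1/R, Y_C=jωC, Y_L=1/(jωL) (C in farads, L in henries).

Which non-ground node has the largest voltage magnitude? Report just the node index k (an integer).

Element admittances at ω=58200 rad/s:
  Y(R1) = 0.4878+0.000j S between n7,n0
  Y(R2) = 0.07463+0.000j S between n5,n7
  Y(R3) = 0.03509+0.000j S between n2,n6
  Y(R4) = 0.2404+0.000j S between n3,n1
  Y(R5) = 0.01002+0.000j S between n6,n4
  Y(C1) = 0.000+2.671j S between n2,n6
  Y(R6) = 0.07519+0.000j S between n5,n8
  Y(R7) = 0.7353+0.000j S between n2,n7
  Y(R8) = 0.06452+0.000j S between n0,n2
  Y(L1) = 0.000-0.001210j S between n5,n0
  Y(R9) = 0.0005495+0.000j S between n0,n4
  Y(R10) = 0.0001524+0.000j S between n3,n0
  Y(R11) = 0.09804+0.000j S between n6,n1
  Y(R12) = 0.1866+0.000j S between n6,n3
  V1: constraint V(n5)−V(n7) = 4.53
  V2: constraint V(n8)−V(n5) = 6.03
Assemble and solve the 10×10 MNA system:
  V(n1)=-2.261e-05+0.009189j  V(n2)=-2.031e-05+0.009193j  V(n3)=-2.261e-05+0.009188j  V(n4)=-2.145e-05+0.008715j  V(n5)=4.530+0.01001j  V(n6)=-2.262e-05+0.009193j  V(n7)=-2.211e-05+0.01001j  V(n8)=10.56+0.01001j
  i(V1)=-0.3381+0.005481j  i(V2)=-0.4534+0.000j

8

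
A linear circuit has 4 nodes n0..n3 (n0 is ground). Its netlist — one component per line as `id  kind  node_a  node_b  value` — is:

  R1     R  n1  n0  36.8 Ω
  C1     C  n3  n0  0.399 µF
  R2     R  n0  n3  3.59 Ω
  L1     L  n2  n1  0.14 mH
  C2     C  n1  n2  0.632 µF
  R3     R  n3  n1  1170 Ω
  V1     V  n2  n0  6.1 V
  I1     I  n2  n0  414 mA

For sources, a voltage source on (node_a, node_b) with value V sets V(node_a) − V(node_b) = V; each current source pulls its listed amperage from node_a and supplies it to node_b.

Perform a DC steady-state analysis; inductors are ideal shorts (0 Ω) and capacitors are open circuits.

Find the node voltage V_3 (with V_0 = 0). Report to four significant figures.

0.01866 V

Element admittances at DC:
  Y(R1) = 0.02717 S between n1,n0
  Y(C1) = 0.000 S between n3,n0
  Y(R2) = 0.2786 S between n0,n3
  L1: short n2↔n1 (DC inductor)
  Y(C2) = 0.000 S between n1,n2
  Y(R3) = 0.0008547 S between n3,n1
  V1: constraint V(n2)−V(n0) = 6.1
  I1: injects 0.414 A into n0 (from n2)
Assemble and solve the 5×5 MNA system:
  V(n1)=6.100  V(n2)=6.100  V(n3)=0.01866
  i(L1)=0.1710  i(V1)=-0.5850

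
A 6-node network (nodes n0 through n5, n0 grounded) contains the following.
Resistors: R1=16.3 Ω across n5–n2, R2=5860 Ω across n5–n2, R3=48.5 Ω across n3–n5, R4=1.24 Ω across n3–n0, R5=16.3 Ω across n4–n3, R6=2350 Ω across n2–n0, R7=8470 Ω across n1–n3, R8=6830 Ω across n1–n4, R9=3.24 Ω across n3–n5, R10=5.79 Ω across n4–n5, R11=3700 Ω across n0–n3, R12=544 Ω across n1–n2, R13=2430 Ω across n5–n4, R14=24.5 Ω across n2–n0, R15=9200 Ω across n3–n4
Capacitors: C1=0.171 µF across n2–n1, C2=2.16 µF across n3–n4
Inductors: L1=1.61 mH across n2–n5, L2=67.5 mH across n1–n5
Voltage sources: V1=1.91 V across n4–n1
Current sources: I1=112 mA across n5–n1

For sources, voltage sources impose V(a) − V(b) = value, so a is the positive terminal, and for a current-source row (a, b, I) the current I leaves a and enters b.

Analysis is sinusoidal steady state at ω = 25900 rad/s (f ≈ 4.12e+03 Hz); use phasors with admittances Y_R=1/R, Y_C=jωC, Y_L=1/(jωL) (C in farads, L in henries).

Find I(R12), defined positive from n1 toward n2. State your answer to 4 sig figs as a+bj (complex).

-0.002648-3.276e-05j A

Apply KCL at each of the 5 non-ground nodes and solve the resulting linear system.
Node n1: branches {R7, R8, C1, L2, R12, V1, I1} → V_1 = -1.504-0.09735j
Node n2: branches {R1, R2, R6, C1, L1, R12, R14} → V_2 = -0.06310-0.07953j
Node n3: branches {R3, R4, R5, R7, R9, R11, C2, R15} → V_3 = 0.003226+0.004066j
Node n4: branches {R5, R8, R10, R13, C2, R15, V1} → V_4 = 0.4063-0.09735j
Node n5: branches {R1, R2, R3, L1, R9, R10, L2, R13, I1} → V_5 = -0.08080-0.03550j
Source currents: i(V1)=-0.1151-0.005611j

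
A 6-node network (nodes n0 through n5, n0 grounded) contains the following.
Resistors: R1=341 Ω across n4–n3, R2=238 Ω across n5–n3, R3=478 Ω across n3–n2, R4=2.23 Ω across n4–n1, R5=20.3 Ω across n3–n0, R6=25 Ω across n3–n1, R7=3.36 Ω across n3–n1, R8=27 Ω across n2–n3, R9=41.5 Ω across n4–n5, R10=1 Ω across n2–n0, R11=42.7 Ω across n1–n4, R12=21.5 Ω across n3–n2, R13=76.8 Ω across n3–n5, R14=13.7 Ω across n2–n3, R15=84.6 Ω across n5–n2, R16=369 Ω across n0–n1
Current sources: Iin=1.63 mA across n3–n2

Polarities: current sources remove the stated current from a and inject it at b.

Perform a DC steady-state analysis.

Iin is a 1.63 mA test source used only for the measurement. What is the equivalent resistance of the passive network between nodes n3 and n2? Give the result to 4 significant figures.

R_eq = 4.608 Ω

Apply KCL at each of the 5 non-ground nodes and solve the resulting linear system.
Node n1: branches {R4, R6, R7, R11, R16} → V_1 = -0.006977
Node n2: branches {R3, R8, R10, R12, R14, R15, Iin} → V_2 = 0.0003707
Node n3: branches {R1, R2, R3, R5, R6, R7, R8, R12, R13, R14, Iin} → V_3 = -0.007141
Node n4: branches {R1, R4, R9, R11} → V_4 = -0.006900
Node n5: branches {R2, R9, R13, R15} → V_5 = -0.005361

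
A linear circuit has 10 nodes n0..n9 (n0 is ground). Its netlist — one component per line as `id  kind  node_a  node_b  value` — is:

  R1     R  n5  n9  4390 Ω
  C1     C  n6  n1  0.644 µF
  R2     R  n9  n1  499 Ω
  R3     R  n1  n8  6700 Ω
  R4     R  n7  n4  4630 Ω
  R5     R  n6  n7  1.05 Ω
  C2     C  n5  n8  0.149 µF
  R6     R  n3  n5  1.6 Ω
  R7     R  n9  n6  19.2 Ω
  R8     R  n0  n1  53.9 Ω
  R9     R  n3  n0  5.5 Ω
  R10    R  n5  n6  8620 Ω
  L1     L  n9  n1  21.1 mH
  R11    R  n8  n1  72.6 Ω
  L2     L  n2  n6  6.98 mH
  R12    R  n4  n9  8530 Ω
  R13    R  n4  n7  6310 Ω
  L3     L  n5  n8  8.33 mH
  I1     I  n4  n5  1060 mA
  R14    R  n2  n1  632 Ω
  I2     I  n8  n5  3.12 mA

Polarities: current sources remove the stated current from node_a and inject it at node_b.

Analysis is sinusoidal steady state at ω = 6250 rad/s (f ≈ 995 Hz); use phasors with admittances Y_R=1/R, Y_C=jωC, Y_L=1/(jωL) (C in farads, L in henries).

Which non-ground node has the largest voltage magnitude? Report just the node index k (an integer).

Apply KCL at each of the 9 non-ground nodes and solve the resulting linear system.
Node n1: branches {C1, R2, R3, R8, L1, R11, R14} → V_1 = -33.06-7.424j
Node n2: branches {L2, R14} → V_2 = -193.7-96.85j
Node n3: branches {R6, R9} → V_3 = 3.373+0.7576j
Node n4: branches {R4, R12, R13, I1} → V_4 = -2340-111.5j
Node n5: branches {R1, C2, R6, R10, L3, I1, I2} → V_5 = 4.354+0.9779j
Node n6: branches {C1, R5, R7, R10, L2} → V_6 = -187.5-107.9j
Node n7: branches {R4, R5, R13} → V_7 = -188.4-107.9j
Node n8: branches {R3, C2, R11, L3, I2} → V_8 = -5.416-20.25j
Node n9: branches {R1, R2, R7, L1, R12} → V_9 = -169.6-122.8j

4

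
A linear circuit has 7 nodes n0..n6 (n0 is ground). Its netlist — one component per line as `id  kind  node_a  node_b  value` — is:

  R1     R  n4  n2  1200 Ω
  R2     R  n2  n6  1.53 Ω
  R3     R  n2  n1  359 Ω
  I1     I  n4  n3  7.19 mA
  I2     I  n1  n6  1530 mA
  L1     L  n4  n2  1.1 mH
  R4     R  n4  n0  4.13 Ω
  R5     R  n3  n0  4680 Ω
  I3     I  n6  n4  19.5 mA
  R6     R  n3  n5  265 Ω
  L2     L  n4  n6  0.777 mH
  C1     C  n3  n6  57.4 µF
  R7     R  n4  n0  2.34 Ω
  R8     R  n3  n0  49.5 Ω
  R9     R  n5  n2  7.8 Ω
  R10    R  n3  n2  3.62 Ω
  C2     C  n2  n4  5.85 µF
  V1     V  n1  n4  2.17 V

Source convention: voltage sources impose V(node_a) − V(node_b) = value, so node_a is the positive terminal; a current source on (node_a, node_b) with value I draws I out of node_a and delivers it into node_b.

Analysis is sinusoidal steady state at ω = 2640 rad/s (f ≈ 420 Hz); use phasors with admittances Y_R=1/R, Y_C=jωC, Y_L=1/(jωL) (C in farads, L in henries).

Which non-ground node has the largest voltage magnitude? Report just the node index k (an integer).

1

Apply KCL at each of the 6 non-ground nodes and solve the resulting linear system.
Node n1: branches {R3, I2, V1} → V_1 = 2.180-0.06066j
Node n2: branches {R1, R2, R3, L1, R9, R10, C2} → V_2 = -0.4369+1.739j
Node n3: branches {I1, R5, R6, C1, R8, R10} → V_3 = -0.3217+1.989j
Node n4: branches {R1, I1, L1, R4, I3, L2, R7, C2, V1} → V_4 = 0.009809-0.06066j
Node n5: branches {R6, R9} → V_5 = -0.4336+1.747j
Node n6: branches {R2, I2, I3, L2, C1} → V_6 = 0.4079+1.867j
Source currents: i(V1)=-1.537+0.005014j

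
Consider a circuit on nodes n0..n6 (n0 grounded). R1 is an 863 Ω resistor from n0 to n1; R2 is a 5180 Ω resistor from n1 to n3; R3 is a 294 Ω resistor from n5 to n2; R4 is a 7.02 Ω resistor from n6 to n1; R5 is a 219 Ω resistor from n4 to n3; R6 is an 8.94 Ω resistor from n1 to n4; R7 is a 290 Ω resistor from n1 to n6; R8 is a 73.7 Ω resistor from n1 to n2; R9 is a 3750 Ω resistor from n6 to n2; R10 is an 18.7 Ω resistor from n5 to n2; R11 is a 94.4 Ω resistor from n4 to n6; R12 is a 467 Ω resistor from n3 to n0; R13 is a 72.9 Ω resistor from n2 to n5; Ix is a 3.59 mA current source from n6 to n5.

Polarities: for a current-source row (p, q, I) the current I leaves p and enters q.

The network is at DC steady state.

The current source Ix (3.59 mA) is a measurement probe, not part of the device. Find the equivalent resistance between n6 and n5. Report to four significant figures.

R_eq = 92.62 Ω

Apply KCL at each of the 6 non-ground nodes and solve the resulting linear system.
Node n1: branches {R1, R2, R4, R6, R7, R8} → V_1 = 0.001044
Node n2: branches {R3, R8, R9, R10, R13} → V_2 = 0.2601
Node n3: branches {R2, R5, R12} → V_3 = -0.0005650
Node n4: branches {R5, R6, R11} → V_4 = -0.0008980
Node n5: branches {R3, R10, R13, Ix} → V_5 = 0.3109
Node n6: branches {R4, R7, R9, R11, Ix} → V_6 = -0.02155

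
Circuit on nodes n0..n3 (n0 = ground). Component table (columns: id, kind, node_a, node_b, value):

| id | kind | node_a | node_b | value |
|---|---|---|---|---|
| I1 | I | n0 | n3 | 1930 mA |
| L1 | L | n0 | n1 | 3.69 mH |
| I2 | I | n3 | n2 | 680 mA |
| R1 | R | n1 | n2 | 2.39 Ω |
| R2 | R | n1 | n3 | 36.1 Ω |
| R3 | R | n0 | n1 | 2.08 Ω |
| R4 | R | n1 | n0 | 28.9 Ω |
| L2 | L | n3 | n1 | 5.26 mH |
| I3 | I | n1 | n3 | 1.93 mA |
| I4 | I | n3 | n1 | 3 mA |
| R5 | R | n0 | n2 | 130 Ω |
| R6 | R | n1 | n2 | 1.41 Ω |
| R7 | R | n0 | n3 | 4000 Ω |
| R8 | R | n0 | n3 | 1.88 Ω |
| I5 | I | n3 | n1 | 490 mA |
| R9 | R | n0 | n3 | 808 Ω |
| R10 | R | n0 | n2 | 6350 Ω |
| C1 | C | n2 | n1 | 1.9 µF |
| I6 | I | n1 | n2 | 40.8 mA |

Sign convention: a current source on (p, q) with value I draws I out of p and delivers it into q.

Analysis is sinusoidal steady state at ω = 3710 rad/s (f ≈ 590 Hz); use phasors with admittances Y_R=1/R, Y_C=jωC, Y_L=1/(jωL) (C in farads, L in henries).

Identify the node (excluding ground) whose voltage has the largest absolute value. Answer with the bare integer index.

Apply KCL at each of the 3 non-ground nodes and solve the resulting linear system.
Node n1: branches {L1, R1, R2, R3, R4, L2, I3, I4, R6, I5, C1, I6} → V_1 = 2.112+0.3359j
Node n2: branches {I2, R1, R5, R6, R10, C1, I6} → V_2 = 2.732+0.3297j
Node n3: branches {I1, I2, R2, L2, I3, I4, R7, R8, I5, R9} → V_3 = 1.491-0.04014j

2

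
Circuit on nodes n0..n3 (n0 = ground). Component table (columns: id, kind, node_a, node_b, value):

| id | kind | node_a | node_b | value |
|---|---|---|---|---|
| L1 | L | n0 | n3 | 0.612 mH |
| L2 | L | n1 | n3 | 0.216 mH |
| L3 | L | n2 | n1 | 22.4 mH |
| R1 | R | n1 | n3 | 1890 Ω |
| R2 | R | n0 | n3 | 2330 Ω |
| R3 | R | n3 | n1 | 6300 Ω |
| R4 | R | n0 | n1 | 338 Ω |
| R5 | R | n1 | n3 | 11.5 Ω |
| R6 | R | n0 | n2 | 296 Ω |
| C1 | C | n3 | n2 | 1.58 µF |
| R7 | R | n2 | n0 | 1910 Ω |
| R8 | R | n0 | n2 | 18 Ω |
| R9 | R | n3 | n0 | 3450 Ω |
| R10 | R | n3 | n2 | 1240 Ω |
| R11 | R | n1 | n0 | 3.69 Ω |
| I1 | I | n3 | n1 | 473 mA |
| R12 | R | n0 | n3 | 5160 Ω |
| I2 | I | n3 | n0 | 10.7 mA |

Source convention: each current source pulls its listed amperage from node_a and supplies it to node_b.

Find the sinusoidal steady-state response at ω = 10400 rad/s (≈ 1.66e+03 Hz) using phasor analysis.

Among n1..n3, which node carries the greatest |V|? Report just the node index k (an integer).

Element admittances at ω=10400 rad/s:
  Y(L1) = 0.000-0.1571j S between n0,n3
  Y(L2) = 0.000-0.4452j S between n1,n3
  Y(L3) = 0.000-0.004293j S between n2,n1
  Y(R1) = 0.0005291+0.000j S between n1,n3
  Y(R2) = 0.0004292+0.000j S between n0,n3
  Y(R3) = 0.0001587+0.000j S between n3,n1
  Y(R4) = 0.002959+0.000j S between n0,n1
  Y(R5) = 0.08696+0.000j S between n1,n3
  Y(R6) = 0.003378+0.000j S between n0,n2
  Y(C1) = 0.000+0.01643j S between n3,n2
  Y(R7) = 0.0005236+0.000j S between n2,n0
  Y(R8) = 0.05556+0.000j S between n0,n2
  Y(R9) = 0.0002899+0.000j S between n3,n0
  Y(R10) = 0.0008065+0.000j S between n3,n2
  Y(R11) = 0.2710+0.000j S between n1,n0
  I1: injects 0.473 A into n1 (from n3)
  Y(R12) = 0.0001938+0.000j S between n0,n3
  I2: injects 0.0107 A into n0 (from n3)
Assemble and solve the 3×3 MNA system:
  V(n1)=0.3360+0.08324j  V(n2)=0.1987-0.03937j  V(n3)=0.1260-0.7300j

3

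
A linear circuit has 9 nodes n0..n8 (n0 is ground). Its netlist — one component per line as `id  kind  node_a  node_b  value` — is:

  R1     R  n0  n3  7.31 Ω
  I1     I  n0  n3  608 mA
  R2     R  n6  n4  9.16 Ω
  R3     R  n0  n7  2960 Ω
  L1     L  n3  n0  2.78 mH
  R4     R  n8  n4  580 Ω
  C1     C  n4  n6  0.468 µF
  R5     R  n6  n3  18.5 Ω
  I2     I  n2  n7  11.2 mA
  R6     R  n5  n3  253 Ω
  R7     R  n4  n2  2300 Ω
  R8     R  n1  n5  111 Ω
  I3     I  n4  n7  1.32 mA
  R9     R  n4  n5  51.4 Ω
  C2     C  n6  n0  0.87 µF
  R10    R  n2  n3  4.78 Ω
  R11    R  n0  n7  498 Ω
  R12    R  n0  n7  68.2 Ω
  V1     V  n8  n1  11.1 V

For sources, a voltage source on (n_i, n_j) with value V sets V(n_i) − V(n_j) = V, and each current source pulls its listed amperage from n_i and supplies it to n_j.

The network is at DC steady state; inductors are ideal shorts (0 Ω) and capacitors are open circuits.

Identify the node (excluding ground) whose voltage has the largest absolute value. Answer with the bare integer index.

8

Element admittances at DC:
  Y(R1) = 0.1368 S between n0,n3
  I1: injects 0.608 A into n3 (from n0)
  Y(R2) = 0.1092 S between n6,n4
  Y(R3) = 0.0003378 S between n0,n7
  L1: short n3↔n0 (DC inductor)
  Y(R4) = 0.001724 S between n8,n4
  Y(C1) = 0.000 S between n4,n6
  Y(R5) = 0.05405 S between n6,n3
  I2: injects 0.0112 A into n7 (from n2)
  Y(R6) = 0.003953 S between n5,n3
  Y(R7) = 0.0004348 S between n4,n2
  Y(R8) = 0.009009 S between n1,n5
  I3: injects 0.00132 A into n7 (from n4)
  Y(R9) = 0.01946 S between n4,n5
  Y(C2) = 0.000 S between n6,n0
  Y(R10) = 0.2092 S between n2,n3
  Y(R11) = 0.002008 S between n0,n7
  Y(R12) = 0.01466 S between n0,n7
  V1: constraint V(n8)−V(n1) = 11.1
Assemble and solve the 10×10 MNA system:
  V(n1)=-2.299  V(n2)=-0.05336  V(n3)=0.000  V(n4)=0.03035  V(n5)=-0.6208  V(n6)=0.02030  V(n7)=0.7361  V(n8)=8.801
  i(L1)=0.5955  i(V1)=-0.01512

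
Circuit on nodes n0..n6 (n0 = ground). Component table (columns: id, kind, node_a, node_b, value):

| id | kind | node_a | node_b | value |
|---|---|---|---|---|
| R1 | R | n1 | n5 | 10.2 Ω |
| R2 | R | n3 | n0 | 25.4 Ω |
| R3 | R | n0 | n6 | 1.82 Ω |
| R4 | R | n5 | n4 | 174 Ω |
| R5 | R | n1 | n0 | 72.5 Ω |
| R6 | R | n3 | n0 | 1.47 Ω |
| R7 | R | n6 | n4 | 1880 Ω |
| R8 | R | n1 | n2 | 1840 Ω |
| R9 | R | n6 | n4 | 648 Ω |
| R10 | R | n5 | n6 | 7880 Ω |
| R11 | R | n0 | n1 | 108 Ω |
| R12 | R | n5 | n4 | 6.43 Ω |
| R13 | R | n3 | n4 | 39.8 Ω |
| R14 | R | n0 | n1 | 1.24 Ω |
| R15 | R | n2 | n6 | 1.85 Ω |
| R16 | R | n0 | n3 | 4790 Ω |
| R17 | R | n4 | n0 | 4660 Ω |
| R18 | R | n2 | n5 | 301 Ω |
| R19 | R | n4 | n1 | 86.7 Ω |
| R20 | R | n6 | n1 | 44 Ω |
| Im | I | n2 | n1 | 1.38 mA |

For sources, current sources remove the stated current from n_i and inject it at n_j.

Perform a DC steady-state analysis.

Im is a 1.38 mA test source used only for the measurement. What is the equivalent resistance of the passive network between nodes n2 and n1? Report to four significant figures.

R_eq = 4.570 Ω

Element admittances at DC:
  Y(R1) = 0.09804 S between n1,n5
  Y(R2) = 0.03937 S between n3,n0
  Y(R3) = 0.5495 S between n0,n6
  Y(R4) = 0.005747 S between n5,n4
  Y(R5) = 0.01379 S between n1,n0
  Y(R6) = 0.6803 S between n3,n0
  Y(R7) = 0.0005319 S between n6,n4
  Y(R8) = 0.0005435 S between n1,n2
  Y(R9) = 0.001543 S between n6,n4
  Y(R10) = 0.0001269 S between n5,n6
  Y(R11) = 0.009259 S between n0,n1
  Y(R12) = 0.1555 S between n5,n4
  Y(R13) = 0.02513 S between n3,n4
  Y(R14) = 0.8065 S between n0,n1
  Y(R15) = 0.5405 S between n2,n6
  Y(R16) = 0.0002088 S between n0,n3
  Y(R17) = 0.0002146 S between n4,n0
  Y(R18) = 0.003322 S between n2,n5
  Y(R19) = 0.01153 S between n4,n1
  Y(R20) = 0.02273 S between n6,n1
  Im: injects 0.00138 A into n1 (from n2)
Assemble and solve the 6×6 MNA system:
  V(n1)=0.001496  V(n2)=-0.004810  V(n3)=3.108e-05  V(n4)=0.0009217  V(n5)=0.001062  V(n6)=-0.002300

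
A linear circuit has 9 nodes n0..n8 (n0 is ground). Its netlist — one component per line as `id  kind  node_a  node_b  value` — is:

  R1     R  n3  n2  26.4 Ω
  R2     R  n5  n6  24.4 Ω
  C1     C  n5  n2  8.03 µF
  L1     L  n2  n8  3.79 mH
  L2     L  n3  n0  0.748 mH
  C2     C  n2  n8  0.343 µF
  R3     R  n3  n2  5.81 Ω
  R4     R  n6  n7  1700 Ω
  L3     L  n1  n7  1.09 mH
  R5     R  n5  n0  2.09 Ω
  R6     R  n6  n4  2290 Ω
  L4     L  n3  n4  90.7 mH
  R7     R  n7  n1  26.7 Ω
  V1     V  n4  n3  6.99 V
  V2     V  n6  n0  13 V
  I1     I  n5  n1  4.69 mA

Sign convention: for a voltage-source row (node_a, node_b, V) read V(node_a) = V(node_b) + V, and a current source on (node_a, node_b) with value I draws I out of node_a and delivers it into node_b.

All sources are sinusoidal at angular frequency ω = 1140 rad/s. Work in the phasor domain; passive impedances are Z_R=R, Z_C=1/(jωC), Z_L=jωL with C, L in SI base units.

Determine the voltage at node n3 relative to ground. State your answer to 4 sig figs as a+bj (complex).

-0.007966+0.002750j V

Element admittances at ω=1140 rad/s:
  Y(R1) = 0.03788+0.000j S between n3,n2
  Y(R2) = 0.04098+0.000j S between n5,n6
  Y(C1) = 0.000+0.009154j S between n5,n2
  Y(L1) = 0.000-0.2314j S between n2,n8
  Y(L2) = 0.000-1.173j S between n3,n0
  Y(C2) = 0.000+0.0003910j S between n2,n8
  Y(R3) = 0.1721+0.000j S between n3,n2
  Y(R4) = 0.0005882+0.000j S between n6,n7
  Y(L3) = 0.000-0.8048j S between n1,n7
  Y(R5) = 0.4785+0.000j S between n5,n0
  Y(R6) = 0.0004367+0.000j S between n6,n4
  Y(L4) = 0.000-0.009671j S between n3,n4
  Y(R7) = 0.03745+0.000j S between n7,n1
  V1: constraint V(n4)−V(n3) = 6.99
  V2: constraint V(n6)−V(n0) = 13
  I1: injects 0.00469 A into n1 (from n5)
Assemble and solve the 10×10 MNA system:
  V(n1)=20.97+0.005815j  V(n2)=-0.005122+0.04724j  V(n3)=-0.007966+0.002750j  V(n4)=6.982+0.002750j  V(n5)=1.015-0.01799j  V(n6)=13.00+0.000j  V(n7)=20.97+0.000j  V(n8)=-0.005122+0.04724j
  i(V1)=0.002628+0.06760j  i(V2)=-0.4891-0.0007359j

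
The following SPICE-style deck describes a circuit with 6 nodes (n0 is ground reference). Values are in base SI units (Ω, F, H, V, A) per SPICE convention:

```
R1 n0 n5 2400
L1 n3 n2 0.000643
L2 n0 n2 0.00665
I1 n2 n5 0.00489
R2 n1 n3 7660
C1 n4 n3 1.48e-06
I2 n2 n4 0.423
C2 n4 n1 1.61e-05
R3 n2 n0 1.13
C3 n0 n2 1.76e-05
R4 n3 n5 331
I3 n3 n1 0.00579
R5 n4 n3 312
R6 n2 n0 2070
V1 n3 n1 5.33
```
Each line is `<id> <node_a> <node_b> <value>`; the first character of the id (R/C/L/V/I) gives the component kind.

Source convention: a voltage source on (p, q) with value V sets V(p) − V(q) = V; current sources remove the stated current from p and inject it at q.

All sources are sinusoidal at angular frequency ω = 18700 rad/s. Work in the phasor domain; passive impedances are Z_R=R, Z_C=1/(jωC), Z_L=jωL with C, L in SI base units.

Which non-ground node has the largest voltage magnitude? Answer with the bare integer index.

1

Element admittances at ω=18700 rad/s:
  Y(R1) = 0.0004167+0.000j S between n0,n5
  Y(L1) = 0.000-0.08317j S between n3,n2
  Y(L2) = 0.000-0.008041j S between n0,n2
  I1: injects 0.00489 A into n5 (from n2)
  Y(R2) = 0.0001305+0.000j S between n1,n3
  Y(C1) = 0.000+0.02768j S between n4,n3
  I2: injects 0.423 A into n4 (from n2)
  Y(C2) = 0.000+0.3011j S between n4,n1
  Y(R3) = 0.8850+0.000j S between n2,n0
  Y(C3) = 0.000+0.3291j S between n0,n2
  Y(R4) = 0.003021+0.000j S between n3,n5
  I3: injects 0.00579 A into n1 (from n3)
  Y(R5) = 0.003205+0.000j S between n4,n3
  Y(R6) = 0.0004831+0.000j S between n2,n0
  V1: constraint V(n3)−V(n1) = 5.33
Assemble and solve the 6×6 MNA system:
  V(n1)=-5.309+5.136j  V(n2)=-0.001280-0.001660j  V(n3)=0.02133+5.136j  V(n4)=-4.847+3.802j  V(n5)=1.441+4.514j
  i(V1)=-0.4082-0.1390j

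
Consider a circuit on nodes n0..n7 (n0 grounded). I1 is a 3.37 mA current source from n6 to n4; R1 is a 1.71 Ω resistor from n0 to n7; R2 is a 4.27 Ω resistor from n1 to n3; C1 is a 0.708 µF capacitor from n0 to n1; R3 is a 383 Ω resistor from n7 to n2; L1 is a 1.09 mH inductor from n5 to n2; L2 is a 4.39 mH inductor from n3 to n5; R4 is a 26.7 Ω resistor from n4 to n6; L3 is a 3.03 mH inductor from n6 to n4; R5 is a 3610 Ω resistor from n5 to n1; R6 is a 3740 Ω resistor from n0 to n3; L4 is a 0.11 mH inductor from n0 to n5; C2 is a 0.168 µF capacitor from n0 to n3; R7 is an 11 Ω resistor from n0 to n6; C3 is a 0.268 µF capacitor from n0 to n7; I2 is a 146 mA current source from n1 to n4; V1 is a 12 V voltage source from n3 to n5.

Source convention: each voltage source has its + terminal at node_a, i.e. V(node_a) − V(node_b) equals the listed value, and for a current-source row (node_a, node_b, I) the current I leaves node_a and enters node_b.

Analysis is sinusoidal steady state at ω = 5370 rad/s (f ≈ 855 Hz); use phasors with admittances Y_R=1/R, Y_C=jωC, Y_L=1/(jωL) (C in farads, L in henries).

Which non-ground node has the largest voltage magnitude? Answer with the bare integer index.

3

MNA unknowns: 7 node voltages V₁..V_7 plus 1 source current (V1)
I1: z[6]−=0.00337, z[4]+=0.00337
R1: Y=0.5848+0.000j on G[0,7]
R2: Y=0.2342+0.000j on G[1,3]
C1: Y=0.000+0.003802j on G[0,1]
R3: Y=0.002611+0.000j on G[7,2]
L1: Y=0.000-0.1708j on G[5,2]
L2: Y=0.000-0.04242j on G[3,5]
R4: Y=0.03745+0.000j on G[4,6]
L3: Y=0.000-0.06146j on G[6,4]
R5: Y=0.0002770+0.000j on G[5,1]
R6: Y=0.0002674+0.000j on G[0,3]
L4: Y=0.000-1.693j on G[0,5]
C2: Y=0.000+0.0009022j on G[0,3]
R7: Y=0.09091+0.000j on G[0,6]
C3: Y=0.000+0.001439j on G[0,7]
I2: z[1]−=0.146, z[4]+=0.146
V1: row V3−V5=12, i_V1 at 3,5
solve → V1=11.39-0.2736j, V2=0.03048-0.08931j, V3=12.03-0.08885j, V4=2.686+1.772j, V5=0.03184-0.08885j, V6=1.606+0.000j, V7=0.0001345-0.0003973j
aux → i_V1=-0.1535+0.4549j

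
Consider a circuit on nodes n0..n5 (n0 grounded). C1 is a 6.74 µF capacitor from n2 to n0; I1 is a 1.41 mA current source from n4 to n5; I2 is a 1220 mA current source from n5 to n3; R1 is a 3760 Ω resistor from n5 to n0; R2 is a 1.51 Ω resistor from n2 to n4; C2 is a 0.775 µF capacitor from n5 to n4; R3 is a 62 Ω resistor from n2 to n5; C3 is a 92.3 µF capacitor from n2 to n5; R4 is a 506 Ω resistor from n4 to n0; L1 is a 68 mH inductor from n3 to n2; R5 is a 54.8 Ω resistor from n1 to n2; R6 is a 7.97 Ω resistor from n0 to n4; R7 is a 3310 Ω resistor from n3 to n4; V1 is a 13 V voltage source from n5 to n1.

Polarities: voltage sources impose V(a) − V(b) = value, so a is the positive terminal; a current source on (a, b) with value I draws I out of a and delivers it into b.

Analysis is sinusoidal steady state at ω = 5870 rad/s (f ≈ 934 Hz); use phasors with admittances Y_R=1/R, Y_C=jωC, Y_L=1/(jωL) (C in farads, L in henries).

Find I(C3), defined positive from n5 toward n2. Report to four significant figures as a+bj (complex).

-0.9702-0.06136j A

Element admittances at ω=5870 rad/s:
  Y(C1) = 0.000+0.03956j S between n2,n0
  I1: injects 0.00141 A into n5 (from n4)
  I2: injects 1.22 A into n3 (from n5)
  Y(R1) = 0.0002660+0.000j S between n5,n0
  Y(R2) = 0.6623+0.000j S between n2,n4
  Y(C2) = 0.000+0.004549j S between n5,n4
  Y(R3) = 0.01613+0.000j S between n2,n5
  Y(C3) = 0.000+0.5418j S between n2,n5
  Y(R4) = 0.001976+0.000j S between n4,n0
  Y(L1) = 0.000-0.002505j S between n3,n2
  Y(R5) = 0.01825+0.000j S between n1,n2
  Y(R6) = 0.1255+0.000j S between n0,n4
  Y(R7) = 0.0003021+0.000j S between n3,n4
  V1: constraint V(n5)−V(n1) = 13
Assemble and solve the 6×6 MNA system:
  V(n1)=-13.20+1.600j  V(n2)=-0.08362-0.1910j  V(n3)=57.77+479.8j  V(n4)=-0.05887+0.02262j  V(n5)=-0.1969+1.600j
  i(V1)=-0.2393+0.03268j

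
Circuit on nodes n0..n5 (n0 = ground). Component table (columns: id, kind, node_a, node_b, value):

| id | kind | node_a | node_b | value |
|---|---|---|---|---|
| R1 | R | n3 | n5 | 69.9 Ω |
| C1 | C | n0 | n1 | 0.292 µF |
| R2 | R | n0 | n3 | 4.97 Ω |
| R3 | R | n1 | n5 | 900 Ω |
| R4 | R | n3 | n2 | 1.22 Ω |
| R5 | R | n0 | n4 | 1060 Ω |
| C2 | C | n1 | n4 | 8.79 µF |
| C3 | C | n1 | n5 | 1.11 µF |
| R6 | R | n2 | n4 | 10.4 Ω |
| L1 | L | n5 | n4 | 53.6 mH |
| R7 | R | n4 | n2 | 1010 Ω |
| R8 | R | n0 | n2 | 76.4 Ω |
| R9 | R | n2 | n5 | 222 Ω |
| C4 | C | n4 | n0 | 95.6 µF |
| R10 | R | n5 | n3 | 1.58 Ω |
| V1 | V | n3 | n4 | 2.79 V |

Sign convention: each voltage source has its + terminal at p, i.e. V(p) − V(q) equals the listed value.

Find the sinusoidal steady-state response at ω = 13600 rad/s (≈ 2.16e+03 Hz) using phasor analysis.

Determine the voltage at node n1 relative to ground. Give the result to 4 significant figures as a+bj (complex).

0.2311+0.4049j V

Element admittances at ω=13600 rad/s:
  Y(R1) = 0.01431+0.000j S between n3,n5
  Y(C1) = 0.000+0.003971j S between n0,n1
  Y(R2) = 0.2012+0.000j S between n0,n3
  Y(R3) = 0.001111+0.000j S between n1,n5
  Y(R4) = 0.8197+0.000j S between n3,n2
  Y(R5) = 0.0009434+0.000j S between n0,n4
  Y(C2) = 0.000+0.1195j S between n1,n4
  Y(C3) = 0.000+0.01510j S between n1,n5
  Y(R6) = 0.09615+0.000j S between n2,n4
  Y(L1) = 0.000-0.001372j S between n5,n4
  Y(R7) = 0.0009901+0.000j S between n4,n2
  Y(R8) = 0.01309+0.000j S between n0,n2
  Y(R9) = 0.004505+0.000j S between n2,n5
  Y(C4) = 0.000+1.300j S between n4,n0
  Y(R10) = 0.6329+0.000j S between n5,n3
  V1: constraint V(n3)−V(n4) = 2.79
Assemble and solve the 6×6 MNA system:
  V(n1)=0.2311+0.4049j  V(n2)=2.388+0.4366j  V(n3)=2.716+0.4431j  V(n4)=-0.07399+0.4431j  V(n5)=2.709+0.3915j
  i(V1)=-0.8198-0.1278j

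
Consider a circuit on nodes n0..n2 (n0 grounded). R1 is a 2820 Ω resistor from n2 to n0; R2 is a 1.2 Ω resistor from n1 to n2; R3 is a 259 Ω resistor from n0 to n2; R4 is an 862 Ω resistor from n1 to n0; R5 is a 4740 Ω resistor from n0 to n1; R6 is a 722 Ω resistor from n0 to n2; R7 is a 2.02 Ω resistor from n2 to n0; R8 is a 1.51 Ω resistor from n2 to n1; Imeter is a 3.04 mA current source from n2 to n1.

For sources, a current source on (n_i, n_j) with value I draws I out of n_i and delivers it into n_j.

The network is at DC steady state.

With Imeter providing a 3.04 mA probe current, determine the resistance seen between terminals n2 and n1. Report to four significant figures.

R_eq = 0.6680 Ω

Apply KCL at each of the 2 non-ground nodes and solve the resulting linear system.
Node n1: branches {R2, R4, R5, R8, Imeter} → V_1 = 0.002025
Node n2: branches {R1, R2, R3, R6, R7, R8, Imeter} → V_2 = -5.546e-06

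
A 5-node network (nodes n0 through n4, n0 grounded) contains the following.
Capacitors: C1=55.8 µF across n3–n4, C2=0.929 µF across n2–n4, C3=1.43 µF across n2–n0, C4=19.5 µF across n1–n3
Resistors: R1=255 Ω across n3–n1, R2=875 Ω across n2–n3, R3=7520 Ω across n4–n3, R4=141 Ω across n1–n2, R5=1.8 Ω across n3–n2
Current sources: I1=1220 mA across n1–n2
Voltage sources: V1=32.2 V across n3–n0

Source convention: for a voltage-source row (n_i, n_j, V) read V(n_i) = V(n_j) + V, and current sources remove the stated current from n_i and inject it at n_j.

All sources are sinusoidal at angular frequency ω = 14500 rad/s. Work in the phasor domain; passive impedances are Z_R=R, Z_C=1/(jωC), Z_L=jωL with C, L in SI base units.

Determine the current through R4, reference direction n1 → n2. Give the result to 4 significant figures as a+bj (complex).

-0.01619+0.03909j A

Apply KCL at each of the 4 non-ground nodes and solve the resulting linear system.
Node n1: branches {R1, C4, I1, R4} → V_1 = 32.00+4.255j
Node n2: branches {R2, C2, C3, I1, R4, R5} → V_2 = 34.29-1.256j
Node n3: branches {C1, R1, R2, C4, R3, R5, V1} → V_3 = 32.20+0.000j
Node n4: branches {C1, C2, R3} → V_4 = 32.23-0.02057j
Source currents: i(V1)=-0.02605-0.7109j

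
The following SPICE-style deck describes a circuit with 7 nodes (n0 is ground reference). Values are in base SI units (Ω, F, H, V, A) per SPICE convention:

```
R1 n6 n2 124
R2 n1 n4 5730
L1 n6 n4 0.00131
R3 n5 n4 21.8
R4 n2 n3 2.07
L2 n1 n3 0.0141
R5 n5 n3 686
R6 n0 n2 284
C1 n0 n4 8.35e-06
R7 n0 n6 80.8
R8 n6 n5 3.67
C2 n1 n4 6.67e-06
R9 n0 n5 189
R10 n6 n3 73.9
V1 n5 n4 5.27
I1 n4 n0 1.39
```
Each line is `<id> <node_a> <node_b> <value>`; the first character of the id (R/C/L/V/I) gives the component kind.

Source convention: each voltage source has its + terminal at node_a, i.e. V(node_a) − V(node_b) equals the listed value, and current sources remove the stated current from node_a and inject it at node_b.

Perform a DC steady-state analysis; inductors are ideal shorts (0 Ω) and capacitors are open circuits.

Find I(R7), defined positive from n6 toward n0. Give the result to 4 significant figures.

Element admittances at DC:
  Y(R1) = 0.008065 S between n6,n2
  Y(R2) = 0.0001745 S between n1,n4
  L1: short n6↔n4 (DC inductor)
  Y(R3) = 0.04587 S between n5,n4
  Y(R4) = 0.4831 S between n2,n3
  L2: short n1↔n3 (DC inductor)
  Y(R5) = 0.001458 S between n5,n3
  Y(R6) = 0.003521 S between n0,n2
  Y(C1) = 0.000 S between n0,n4
  Y(R7) = 0.01238 S between n0,n6
  Y(R8) = 0.2725 S between n6,n5
  Y(C2) = 0.000 S between n1,n4
  Y(R9) = 0.005291 S between n0,n5
  Y(R10) = 0.01353 S between n6,n3
  V1: constraint V(n5)−V(n4) = 5.27
  I1: injects 1.39 A into n0 (from n4)
Assemble and solve the 9×9 MNA system:
  V(n1)=-59.30  V(n2)=-59.03  V(n3)=-59.30  V(n4)=-68.49  V(n5)=-63.22  V(n6)=-68.49
  i(L1)=2.484  i(L2)=-0.001603  i(V1)=-1.338

-0.8476 A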